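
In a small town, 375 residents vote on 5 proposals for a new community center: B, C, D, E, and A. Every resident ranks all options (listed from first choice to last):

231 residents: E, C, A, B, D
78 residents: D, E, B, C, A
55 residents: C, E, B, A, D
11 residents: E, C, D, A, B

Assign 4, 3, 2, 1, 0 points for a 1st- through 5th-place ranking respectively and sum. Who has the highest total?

E

B: 231·1 + 78·2 + 55·2 + 11·0 = 497
C: 231·3 + 78·1 + 55·4 + 11·3 = 1024
D: 231·0 + 78·4 + 55·0 + 11·2 = 334
E: 231·4 + 78·3 + 55·3 + 11·4 = 1367
A: 231·2 + 78·0 + 55·1 + 11·1 = 528
E has the highest Borda score (1367).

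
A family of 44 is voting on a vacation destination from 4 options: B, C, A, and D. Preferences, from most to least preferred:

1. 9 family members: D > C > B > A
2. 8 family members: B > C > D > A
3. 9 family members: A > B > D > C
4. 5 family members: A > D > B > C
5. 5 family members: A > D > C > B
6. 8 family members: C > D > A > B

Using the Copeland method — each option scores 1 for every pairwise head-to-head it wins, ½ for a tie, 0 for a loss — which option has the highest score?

B: ties C; loses to A and D → score 0.5.
C: beats A; ties B; loses to D → score 1.5.
A: beats B; loses to C and D → score 1.
D: beats B, C, and A → score 3.
D has the best pairwise record.

D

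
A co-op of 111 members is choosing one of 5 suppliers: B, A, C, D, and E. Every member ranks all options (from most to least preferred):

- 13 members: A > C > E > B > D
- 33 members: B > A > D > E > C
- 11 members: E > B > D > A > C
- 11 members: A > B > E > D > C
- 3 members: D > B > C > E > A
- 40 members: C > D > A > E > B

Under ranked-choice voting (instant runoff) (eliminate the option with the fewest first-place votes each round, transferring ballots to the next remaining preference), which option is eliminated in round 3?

A

Round 1: B 33, A 24, C 40, D 3, E 11. Eliminate D.
Round 2: B 36, A 24, C 40, E 11. Eliminate E.
Round 3: B 47, A 24, C 40. Eliminate A.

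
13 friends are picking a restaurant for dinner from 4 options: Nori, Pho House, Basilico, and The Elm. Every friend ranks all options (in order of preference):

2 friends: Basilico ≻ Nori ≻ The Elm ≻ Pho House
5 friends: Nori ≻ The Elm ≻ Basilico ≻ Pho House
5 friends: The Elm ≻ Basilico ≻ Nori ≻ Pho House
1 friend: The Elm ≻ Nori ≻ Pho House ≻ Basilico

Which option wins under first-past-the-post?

First-place votes: Nori 5, Pho House 0, Basilico 2, The Elm 6.
The Elm has the most first-place votes.

The Elm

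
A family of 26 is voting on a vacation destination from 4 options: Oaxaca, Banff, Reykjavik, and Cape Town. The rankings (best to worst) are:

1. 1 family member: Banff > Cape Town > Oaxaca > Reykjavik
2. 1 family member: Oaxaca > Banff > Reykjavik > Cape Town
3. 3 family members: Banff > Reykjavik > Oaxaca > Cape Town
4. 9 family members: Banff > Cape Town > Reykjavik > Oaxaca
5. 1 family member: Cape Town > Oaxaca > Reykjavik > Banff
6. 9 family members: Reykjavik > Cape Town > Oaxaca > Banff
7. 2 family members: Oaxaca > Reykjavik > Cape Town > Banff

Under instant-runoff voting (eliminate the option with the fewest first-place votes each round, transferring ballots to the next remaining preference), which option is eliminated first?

Round 1: Oaxaca 3, Banff 13, Reykjavik 9, Cape Town 1. Eliminate Cape Town.

Cape Town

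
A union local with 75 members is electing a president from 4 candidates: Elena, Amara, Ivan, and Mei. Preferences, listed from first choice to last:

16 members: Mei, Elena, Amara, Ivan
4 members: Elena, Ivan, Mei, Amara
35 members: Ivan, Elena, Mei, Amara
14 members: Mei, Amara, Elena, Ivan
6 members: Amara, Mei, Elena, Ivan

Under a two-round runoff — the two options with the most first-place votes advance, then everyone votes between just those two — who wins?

Ivan

Round 1 first-place votes: Elena 4, Amara 6, Ivan 35, Mei 30.
Ivan and Mei advance.
Runoff: Ivan is preferred to Mei by 39 voters; Mei by 36.
Ivan wins the runoff.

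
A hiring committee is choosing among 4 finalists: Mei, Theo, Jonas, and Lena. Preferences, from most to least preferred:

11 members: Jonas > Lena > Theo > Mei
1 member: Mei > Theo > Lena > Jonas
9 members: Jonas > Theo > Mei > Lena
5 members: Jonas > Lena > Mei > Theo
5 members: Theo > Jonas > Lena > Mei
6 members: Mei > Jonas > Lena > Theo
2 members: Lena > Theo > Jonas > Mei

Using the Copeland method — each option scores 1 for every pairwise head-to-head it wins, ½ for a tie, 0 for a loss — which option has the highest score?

Mei: loses to Theo, Jonas, and Lena → score 0.
Theo: beats Mei; loses to Jonas and Lena → score 1.
Jonas: beats Mei, Theo, and Lena → score 3.
Lena: beats Mei and Theo; loses to Jonas → score 2.
Jonas has the best pairwise record.

Jonas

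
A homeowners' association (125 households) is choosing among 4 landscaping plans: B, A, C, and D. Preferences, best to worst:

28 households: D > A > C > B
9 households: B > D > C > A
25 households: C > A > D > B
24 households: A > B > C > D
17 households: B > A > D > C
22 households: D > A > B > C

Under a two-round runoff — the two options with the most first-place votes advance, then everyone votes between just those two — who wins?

Round 1 first-place votes: B 26, A 24, C 25, D 50.
D and B advance.
Runoff: D is preferred to B by 75 voters; B by 50.
D wins the runoff.

D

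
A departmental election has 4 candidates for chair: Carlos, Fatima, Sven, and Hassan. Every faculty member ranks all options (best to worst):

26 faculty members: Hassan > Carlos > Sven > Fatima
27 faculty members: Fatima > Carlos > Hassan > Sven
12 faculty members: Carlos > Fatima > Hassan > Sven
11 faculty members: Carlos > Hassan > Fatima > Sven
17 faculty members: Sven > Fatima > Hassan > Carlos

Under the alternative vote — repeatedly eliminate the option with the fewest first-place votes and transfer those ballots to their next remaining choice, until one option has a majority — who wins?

Fatima

Round 1: Carlos 23, Fatima 27, Sven 17, Hassan 26. Eliminate Sven.
Round 2: Carlos 23, Fatima 44, Hassan 26. Eliminate Carlos.
Round 3: Fatima 56, Hassan 37. Fatima has a majority.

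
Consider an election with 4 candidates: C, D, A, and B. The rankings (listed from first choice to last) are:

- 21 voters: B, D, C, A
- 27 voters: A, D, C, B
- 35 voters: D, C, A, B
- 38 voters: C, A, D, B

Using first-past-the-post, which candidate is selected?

C

First-place votes: C 38, D 35, A 27, B 21.
C has the most first-place votes.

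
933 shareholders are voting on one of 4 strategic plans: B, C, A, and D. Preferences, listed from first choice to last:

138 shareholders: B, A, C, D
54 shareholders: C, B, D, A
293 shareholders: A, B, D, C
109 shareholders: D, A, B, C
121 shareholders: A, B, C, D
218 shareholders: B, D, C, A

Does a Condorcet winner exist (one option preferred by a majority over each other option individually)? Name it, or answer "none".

A

A vs B: 523–410 for A.
A vs C: 661–272 for A.
A vs D: 552–381 for A.
A beats every other option head-to-head.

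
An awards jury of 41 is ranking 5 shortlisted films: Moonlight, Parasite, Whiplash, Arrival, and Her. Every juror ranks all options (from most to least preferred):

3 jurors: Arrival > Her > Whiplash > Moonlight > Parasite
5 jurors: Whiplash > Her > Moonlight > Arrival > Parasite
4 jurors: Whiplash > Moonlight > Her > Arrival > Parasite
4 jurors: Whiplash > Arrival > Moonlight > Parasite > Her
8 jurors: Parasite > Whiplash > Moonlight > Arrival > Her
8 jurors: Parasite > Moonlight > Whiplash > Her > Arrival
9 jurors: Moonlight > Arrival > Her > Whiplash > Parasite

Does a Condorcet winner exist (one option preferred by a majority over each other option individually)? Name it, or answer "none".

Whiplash

Whiplash vs Moonlight: 24–17 for Whiplash.
Whiplash vs Parasite: 25–16 for Whiplash.
Whiplash vs Arrival: 29–12 for Whiplash.
Whiplash vs Her: 29–12 for Whiplash.
Whiplash beats every other option head-to-head.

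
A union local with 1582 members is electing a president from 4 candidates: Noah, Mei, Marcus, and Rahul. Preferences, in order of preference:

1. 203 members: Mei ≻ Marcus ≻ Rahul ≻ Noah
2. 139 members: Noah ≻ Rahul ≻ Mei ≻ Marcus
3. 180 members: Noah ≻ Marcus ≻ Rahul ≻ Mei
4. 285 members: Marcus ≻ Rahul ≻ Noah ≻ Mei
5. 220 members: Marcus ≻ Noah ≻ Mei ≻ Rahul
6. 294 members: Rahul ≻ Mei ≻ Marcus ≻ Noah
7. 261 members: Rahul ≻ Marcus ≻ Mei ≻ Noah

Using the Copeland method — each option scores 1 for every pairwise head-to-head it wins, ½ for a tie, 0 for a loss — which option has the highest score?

Noah: beats Mei; loses to Marcus and Rahul → score 1.
Mei: loses to Noah, Marcus, and Rahul → score 0.
Marcus: beats Noah, Mei, and Rahul → score 3.
Rahul: beats Noah and Mei; loses to Marcus → score 2.
Marcus has the best pairwise record.

Marcus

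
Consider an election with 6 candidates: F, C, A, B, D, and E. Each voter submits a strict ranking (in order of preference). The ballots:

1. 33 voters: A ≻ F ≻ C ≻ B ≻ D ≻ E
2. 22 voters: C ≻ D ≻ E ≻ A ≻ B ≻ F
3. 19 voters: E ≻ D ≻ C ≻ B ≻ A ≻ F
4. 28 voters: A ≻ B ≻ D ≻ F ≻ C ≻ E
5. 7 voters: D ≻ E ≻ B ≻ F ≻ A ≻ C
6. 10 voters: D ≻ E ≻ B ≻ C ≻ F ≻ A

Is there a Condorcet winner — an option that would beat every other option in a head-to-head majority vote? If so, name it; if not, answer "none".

A vs F: 102–17 for A.
A vs C: 68–51 for A.
A vs B: 83–36 for A.
A vs D: 61–58 for A.
A vs E: 61–58 for A.
A beats every other option head-to-head.

A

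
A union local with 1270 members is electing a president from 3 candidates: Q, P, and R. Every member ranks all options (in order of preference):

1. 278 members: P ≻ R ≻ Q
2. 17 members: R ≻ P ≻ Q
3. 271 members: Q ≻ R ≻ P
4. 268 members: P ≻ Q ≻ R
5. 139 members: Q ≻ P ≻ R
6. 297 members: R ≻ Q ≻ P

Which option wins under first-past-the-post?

P

First-place votes: Q 410, P 546, R 314.
P has the most first-place votes.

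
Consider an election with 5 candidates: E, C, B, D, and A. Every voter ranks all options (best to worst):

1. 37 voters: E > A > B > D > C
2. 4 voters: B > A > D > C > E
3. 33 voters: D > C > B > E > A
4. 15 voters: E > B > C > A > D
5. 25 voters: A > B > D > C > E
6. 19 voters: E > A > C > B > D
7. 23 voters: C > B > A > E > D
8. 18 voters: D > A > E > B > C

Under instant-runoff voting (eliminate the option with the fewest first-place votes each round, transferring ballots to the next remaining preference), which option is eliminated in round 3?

Round 1: E 71, C 23, B 4, D 51, A 25. Eliminate B.
Round 2: E 71, C 23, D 51, A 29. Eliminate C.
Round 3: E 71, D 51, A 52. Eliminate D.

D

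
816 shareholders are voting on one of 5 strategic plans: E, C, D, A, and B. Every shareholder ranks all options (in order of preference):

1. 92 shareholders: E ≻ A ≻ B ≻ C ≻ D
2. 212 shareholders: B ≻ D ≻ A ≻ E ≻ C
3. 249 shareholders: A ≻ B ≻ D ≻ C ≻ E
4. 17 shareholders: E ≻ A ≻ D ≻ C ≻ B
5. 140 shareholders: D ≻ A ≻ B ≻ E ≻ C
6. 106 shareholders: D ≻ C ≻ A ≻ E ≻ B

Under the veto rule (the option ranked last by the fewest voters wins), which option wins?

A

Last-place votes: E 249, C 352, D 92, A 0, B 123.
A is ranked last by the fewest voters, so A wins.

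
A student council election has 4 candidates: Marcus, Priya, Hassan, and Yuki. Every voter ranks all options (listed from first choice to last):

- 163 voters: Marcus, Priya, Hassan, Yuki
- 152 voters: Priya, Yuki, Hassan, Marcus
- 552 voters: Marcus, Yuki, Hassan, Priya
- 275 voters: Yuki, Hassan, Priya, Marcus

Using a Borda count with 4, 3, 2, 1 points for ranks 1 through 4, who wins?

Marcus: 163·4 + 152·1 + 552·4 + 275·1 = 3287
Priya: 163·3 + 152·4 + 552·1 + 275·2 = 2199
Hassan: 163·2 + 152·2 + 552·2 + 275·3 = 2559
Yuki: 163·1 + 152·3 + 552·3 + 275·4 = 3375
Yuki has the highest Borda score (3375).

Yuki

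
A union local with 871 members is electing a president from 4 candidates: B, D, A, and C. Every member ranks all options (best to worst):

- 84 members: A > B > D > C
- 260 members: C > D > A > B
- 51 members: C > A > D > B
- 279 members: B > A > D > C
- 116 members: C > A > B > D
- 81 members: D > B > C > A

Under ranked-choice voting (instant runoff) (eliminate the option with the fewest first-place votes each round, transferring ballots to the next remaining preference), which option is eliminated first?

D

Round 1: B 279, D 81, A 84, C 427. Eliminate D.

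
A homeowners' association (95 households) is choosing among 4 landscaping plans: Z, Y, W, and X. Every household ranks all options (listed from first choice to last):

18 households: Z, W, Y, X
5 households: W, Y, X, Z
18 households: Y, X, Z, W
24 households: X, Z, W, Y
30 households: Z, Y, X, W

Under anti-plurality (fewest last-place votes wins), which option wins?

Z

Last-place votes: Z 5, Y 24, W 48, X 18.
Z is ranked last by the fewest voters, so Z wins.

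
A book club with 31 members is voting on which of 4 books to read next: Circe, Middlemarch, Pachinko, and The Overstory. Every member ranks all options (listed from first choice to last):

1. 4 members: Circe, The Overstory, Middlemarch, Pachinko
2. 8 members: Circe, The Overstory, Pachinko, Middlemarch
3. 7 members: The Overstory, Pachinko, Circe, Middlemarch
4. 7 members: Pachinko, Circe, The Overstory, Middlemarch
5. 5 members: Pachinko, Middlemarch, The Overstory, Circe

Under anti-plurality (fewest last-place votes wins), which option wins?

Last-place votes: Circe 5, Middlemarch 22, Pachinko 4, The Overstory 0.
The Overstory is ranked last by the fewest voters, so The Overstory wins.

The Overstory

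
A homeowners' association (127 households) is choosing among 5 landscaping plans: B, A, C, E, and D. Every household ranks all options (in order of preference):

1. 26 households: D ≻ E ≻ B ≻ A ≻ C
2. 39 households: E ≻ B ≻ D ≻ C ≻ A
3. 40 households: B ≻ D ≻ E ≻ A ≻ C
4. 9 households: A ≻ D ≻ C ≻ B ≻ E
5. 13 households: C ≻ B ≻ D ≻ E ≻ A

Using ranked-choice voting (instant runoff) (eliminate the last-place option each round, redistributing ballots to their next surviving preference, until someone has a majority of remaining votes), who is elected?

Round 1: B 40, A 9, C 13, E 39, D 26. Eliminate A.
Round 2: B 40, C 13, E 39, D 35. Eliminate C.
Round 3: B 53, E 39, D 35. Eliminate D.
Round 4: B 62, E 65. E has a majority.

E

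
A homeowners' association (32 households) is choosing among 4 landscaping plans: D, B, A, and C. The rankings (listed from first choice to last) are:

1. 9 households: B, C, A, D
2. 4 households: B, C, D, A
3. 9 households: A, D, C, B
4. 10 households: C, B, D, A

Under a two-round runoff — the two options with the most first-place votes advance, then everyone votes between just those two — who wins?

C

Round 1 first-place votes: D 0, B 13, A 9, C 10.
B and C advance.
Runoff: B is preferred to C by 13 voters; C by 19.
C wins the runoff.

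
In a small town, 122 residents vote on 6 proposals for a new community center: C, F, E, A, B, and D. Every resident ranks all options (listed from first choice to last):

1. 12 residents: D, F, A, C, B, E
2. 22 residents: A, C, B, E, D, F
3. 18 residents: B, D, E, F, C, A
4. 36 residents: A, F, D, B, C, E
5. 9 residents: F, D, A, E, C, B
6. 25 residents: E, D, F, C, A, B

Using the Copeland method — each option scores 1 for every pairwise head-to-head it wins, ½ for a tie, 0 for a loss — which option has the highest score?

C: beats E and B; loses to F, A, and D → score 2.
F: beats C, A, and B; loses to E and D → score 3.
E: beats F; loses to C, A, B, and D → score 1.
A: beats C, E, and B; loses to F and D → score 3.
B: beats E; loses to C, F, A, and D → score 1.
D: beats C, F, E, A, and B → score 5.
D has the best pairwise record.

D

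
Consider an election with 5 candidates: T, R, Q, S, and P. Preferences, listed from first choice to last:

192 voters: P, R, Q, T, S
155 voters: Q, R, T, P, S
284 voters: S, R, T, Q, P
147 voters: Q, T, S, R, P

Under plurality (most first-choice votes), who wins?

Q

First-place votes: T 0, R 0, Q 302, S 284, P 192.
Q has the most first-place votes.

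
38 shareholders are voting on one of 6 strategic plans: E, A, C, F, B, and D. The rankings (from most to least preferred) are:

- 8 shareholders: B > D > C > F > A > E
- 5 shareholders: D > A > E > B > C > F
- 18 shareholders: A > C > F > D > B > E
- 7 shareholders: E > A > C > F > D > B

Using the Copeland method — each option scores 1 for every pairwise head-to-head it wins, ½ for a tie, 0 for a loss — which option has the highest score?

A

E: loses to A, C, F, B, and D → score 0.
A: beats E, C, F, B, and D → score 5.
C: beats E, F, B, and D; loses to A → score 4.
F: beats E, B, and D; loses to A and C → score 3.
B: beats E; loses to A, C, F, and D → score 1.
D: beats E and B; loses to A, C, and F → score 2.
A has the best pairwise record.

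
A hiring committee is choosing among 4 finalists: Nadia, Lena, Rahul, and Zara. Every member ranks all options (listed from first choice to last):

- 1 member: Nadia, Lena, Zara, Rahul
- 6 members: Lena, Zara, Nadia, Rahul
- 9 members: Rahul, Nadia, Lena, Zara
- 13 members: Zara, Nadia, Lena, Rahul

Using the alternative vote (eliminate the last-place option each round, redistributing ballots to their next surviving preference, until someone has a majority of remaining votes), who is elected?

Zara

Round 1: Nadia 1, Lena 6, Rahul 9, Zara 13. Eliminate Nadia.
Round 2: Lena 7, Rahul 9, Zara 13. Eliminate Lena.
Round 3: Rahul 9, Zara 20. Zara has a majority.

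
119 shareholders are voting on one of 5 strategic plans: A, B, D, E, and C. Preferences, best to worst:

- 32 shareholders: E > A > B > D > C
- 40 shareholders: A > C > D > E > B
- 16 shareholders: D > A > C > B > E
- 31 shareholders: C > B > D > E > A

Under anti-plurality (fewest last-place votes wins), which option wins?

Last-place votes: A 31, B 40, D 0, E 16, C 32.
D is ranked last by the fewest voters, so D wins.

D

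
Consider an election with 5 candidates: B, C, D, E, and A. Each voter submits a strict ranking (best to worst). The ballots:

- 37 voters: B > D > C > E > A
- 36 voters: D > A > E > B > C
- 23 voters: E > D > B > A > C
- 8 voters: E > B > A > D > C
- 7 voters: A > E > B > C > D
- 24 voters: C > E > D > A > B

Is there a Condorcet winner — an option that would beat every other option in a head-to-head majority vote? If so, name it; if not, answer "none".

D vs B: 83–52 for D.
D vs C: 104–31 for D.
D vs E: 73–62 for D.
D vs A: 120–15 for D.
D beats every other option head-to-head.

D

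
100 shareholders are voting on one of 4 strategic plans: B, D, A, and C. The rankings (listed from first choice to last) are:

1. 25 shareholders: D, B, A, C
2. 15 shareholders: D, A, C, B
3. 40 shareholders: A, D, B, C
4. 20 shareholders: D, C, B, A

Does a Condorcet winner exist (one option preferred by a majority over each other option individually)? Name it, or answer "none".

D vs B: 100–0 for D.
D vs A: 60–40 for D.
D vs C: 100–0 for D.
D beats every other option head-to-head.

D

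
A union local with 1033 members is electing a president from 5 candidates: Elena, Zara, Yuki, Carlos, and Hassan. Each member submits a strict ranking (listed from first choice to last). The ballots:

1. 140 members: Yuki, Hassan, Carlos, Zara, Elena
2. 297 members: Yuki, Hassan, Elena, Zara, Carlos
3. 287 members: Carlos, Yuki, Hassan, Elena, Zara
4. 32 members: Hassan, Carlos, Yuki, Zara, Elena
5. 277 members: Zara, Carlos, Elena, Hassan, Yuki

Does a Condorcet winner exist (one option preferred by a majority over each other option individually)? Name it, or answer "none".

Checking pairwise contests:
Yuki beats Elena 756–277.
Elena beats Zara 584–449.
Carlos beats Yuki 596–437.
Zara beats Carlos 574–459.
Yuki beats Hassan 724–309.
Every option loses at least one head-to-head, so there is no Condorcet winner.

none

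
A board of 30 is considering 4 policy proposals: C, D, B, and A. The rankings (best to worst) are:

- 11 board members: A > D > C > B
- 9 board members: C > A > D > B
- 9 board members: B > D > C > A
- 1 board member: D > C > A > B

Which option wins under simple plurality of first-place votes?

First-place votes: C 9, D 1, B 9, A 11.
A has the most first-place votes.

A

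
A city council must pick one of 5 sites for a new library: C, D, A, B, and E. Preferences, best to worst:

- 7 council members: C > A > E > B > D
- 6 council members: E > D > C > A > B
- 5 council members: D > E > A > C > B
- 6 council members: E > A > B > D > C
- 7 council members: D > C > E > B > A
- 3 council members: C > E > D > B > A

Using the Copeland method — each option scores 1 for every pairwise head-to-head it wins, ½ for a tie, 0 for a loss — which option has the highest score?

C: beats A and B; ties E; loses to D → score 2.5.
D: beats C, A, and B; loses to E → score 3.
A: beats B; loses to C, D, and E → score 1.
B: loses to C, D, A, and E → score 0.
E: beats D, A, and B; ties C → score 3.5.
E has the best pairwise record.

E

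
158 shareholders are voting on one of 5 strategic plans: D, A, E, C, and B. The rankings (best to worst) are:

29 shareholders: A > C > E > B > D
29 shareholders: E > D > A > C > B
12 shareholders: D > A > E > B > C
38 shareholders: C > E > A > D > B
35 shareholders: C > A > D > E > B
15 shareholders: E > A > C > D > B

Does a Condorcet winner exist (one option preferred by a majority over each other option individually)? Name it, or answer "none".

Checking pairwise contests:
A beats D 117–41.
E beats A 82–76.
C beats E 102–56.
A beats C 85–73.
D beats B 129–29.
Every option loses at least one head-to-head, so there is no Condorcet winner.

none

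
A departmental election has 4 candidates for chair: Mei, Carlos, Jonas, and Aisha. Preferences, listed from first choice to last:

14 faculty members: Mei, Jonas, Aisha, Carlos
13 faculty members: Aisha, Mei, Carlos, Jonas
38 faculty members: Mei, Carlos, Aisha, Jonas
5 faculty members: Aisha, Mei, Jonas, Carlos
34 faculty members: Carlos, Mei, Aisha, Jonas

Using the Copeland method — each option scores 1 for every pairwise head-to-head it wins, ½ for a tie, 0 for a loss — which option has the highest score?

Mei: beats Carlos, Jonas, and Aisha → score 3.
Carlos: beats Jonas and Aisha; loses to Mei → score 2.
Jonas: loses to Mei, Carlos, and Aisha → score 0.
Aisha: beats Jonas; loses to Mei and Carlos → score 1.
Mei has the best pairwise record.

Mei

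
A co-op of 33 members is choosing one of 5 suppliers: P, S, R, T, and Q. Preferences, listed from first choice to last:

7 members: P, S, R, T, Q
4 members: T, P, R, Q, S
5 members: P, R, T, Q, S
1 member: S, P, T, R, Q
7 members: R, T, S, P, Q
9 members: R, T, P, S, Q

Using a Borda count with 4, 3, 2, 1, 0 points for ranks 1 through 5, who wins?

P: 7·4 + 4·3 + 5·4 + 1·3 + 7·1 + 9·2 = 88
S: 7·3 + 4·0 + 5·0 + 1·4 + 7·2 + 9·1 = 48
R: 7·2 + 4·2 + 5·3 + 1·1 + 7·4 + 9·4 = 102
T: 7·1 + 4·4 + 5·2 + 1·2 + 7·3 + 9·3 = 83
Q: 7·0 + 4·1 + 5·1 + 1·0 + 7·0 + 9·0 = 9
R has the highest Borda score (102).

R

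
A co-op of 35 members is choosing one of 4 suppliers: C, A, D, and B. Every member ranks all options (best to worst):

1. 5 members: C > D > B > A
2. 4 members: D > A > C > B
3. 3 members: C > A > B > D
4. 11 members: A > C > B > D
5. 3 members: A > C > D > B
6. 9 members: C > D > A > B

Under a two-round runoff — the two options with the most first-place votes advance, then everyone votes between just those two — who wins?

A

Round 1 first-place votes: C 17, A 14, D 4, B 0.
C and A advance.
Runoff: C is preferred to A by 17 voters; A by 18.
A wins the runoff.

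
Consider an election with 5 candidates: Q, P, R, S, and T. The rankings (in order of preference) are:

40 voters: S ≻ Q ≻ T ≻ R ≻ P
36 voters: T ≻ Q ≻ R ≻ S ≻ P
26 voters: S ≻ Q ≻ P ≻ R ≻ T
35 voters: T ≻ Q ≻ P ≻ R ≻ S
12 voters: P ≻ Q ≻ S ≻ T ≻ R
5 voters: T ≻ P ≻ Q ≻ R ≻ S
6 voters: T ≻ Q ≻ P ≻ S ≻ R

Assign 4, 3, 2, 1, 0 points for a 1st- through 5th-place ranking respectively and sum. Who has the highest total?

Q: 40·3 + 36·3 + 26·3 + 35·3 + 12·3 + 5·2 + 6·3 = 475
P: 40·0 + 36·0 + 26·2 + 35·2 + 12·4 + 5·3 + 6·2 = 197
R: 40·1 + 36·2 + 26·1 + 35·1 + 12·0 + 5·1 + 6·0 = 178
S: 40·4 + 36·1 + 26·4 + 35·0 + 12·2 + 5·0 + 6·1 = 330
T: 40·2 + 36·4 + 26·0 + 35·4 + 12·1 + 5·4 + 6·4 = 420
Q has the highest Borda score (475).

Q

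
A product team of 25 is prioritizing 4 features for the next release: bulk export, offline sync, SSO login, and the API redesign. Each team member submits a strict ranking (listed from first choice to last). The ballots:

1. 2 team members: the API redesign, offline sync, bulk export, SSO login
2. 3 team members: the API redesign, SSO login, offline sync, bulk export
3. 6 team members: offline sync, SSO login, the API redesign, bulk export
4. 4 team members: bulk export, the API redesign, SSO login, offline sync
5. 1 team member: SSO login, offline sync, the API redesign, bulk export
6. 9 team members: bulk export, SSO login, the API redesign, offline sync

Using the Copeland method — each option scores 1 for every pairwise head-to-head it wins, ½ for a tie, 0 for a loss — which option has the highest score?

bulk export: beats offline sync, SSO login, and the API redesign → score 3.
offline sync: loses to bulk export, SSO login, and the API redesign → score 0.
SSO login: beats offline sync and the API redesign; loses to bulk export → score 2.
the API redesign: beats offline sync; loses to bulk export and SSO login → score 1.
bulk export has the best pairwise record.

bulk export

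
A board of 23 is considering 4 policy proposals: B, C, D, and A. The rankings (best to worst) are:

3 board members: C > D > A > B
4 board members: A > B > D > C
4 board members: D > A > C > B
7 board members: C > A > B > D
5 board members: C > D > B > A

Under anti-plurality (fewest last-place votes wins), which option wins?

Last-place votes: B 7, C 4, D 7, A 5.
C is ranked last by the fewest voters, so C wins.

C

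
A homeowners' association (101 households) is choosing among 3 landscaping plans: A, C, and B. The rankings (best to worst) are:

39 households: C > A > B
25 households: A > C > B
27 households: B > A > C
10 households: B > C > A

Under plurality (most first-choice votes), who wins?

C

First-place votes: A 25, C 39, B 37.
C has the most first-place votes.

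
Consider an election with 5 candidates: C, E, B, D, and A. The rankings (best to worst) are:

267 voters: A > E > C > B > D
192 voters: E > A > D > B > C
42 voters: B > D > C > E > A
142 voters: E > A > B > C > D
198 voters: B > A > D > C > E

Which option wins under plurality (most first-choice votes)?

First-place votes: C 0, E 334, B 240, D 0, A 267.
E has the most first-place votes.

E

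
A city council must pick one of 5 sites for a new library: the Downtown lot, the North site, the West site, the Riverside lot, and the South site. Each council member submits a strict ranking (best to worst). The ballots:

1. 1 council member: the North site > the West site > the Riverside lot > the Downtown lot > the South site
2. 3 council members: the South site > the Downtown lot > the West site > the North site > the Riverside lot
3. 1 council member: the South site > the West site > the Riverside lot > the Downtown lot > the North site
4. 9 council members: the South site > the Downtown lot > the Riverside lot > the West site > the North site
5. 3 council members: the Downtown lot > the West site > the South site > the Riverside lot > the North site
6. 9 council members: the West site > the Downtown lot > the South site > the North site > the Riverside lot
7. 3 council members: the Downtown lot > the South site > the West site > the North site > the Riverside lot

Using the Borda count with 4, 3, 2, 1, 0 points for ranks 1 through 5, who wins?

the Downtown lot: 1·1 + 3·3 + 1·1 + 9·3 + 3·4 + 9·3 + 3·4 = 89
the North site: 1·4 + 3·1 + 1·0 + 9·0 + 3·0 + 9·1 + 3·1 = 19
the West site: 1·3 + 3·2 + 1·3 + 9·1 + 3·3 + 9·4 + 3·2 = 72
the Riverside lot: 1·2 + 3·0 + 1·2 + 9·2 + 3·1 + 9·0 + 3·0 = 25
the South site: 1·0 + 3·4 + 1·4 + 9·4 + 3·2 + 9·2 + 3·3 = 85
the Downtown lot has the highest Borda score (89).

the Downtown lot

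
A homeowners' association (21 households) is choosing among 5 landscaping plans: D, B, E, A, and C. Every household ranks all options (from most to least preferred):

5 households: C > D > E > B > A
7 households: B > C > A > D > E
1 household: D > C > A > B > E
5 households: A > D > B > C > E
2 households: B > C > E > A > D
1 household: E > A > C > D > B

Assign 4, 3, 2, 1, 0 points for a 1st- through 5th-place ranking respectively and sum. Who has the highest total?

C

D: 5·3 + 7·1 + 1·4 + 5·3 + 2·0 + 1·1 = 42
B: 5·1 + 7·4 + 1·1 + 5·2 + 2·4 + 1·0 = 52
E: 5·2 + 7·0 + 1·0 + 5·0 + 2·2 + 1·4 = 18
A: 5·0 + 7·2 + 1·2 + 5·4 + 2·1 + 1·3 = 41
C: 5·4 + 7·3 + 1·3 + 5·1 + 2·3 + 1·2 = 57
C has the highest Borda score (57).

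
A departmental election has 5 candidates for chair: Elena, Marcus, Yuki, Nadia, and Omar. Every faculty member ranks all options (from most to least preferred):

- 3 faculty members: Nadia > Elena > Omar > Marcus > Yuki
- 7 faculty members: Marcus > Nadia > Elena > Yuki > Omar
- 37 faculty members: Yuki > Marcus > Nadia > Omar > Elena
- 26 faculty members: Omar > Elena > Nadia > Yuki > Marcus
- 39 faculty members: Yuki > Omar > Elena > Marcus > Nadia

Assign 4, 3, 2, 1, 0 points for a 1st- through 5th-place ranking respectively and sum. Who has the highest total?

Elena: 3·3 + 7·2 + 37·0 + 26·3 + 39·2 = 179
Marcus: 3·1 + 7·4 + 37·3 + 26·0 + 39·1 = 181
Yuki: 3·0 + 7·1 + 37·4 + 26·1 + 39·4 = 337
Nadia: 3·4 + 7·3 + 37·2 + 26·2 + 39·0 = 159
Omar: 3·2 + 7·0 + 37·1 + 26·4 + 39·3 = 264
Yuki has the highest Borda score (337).

Yuki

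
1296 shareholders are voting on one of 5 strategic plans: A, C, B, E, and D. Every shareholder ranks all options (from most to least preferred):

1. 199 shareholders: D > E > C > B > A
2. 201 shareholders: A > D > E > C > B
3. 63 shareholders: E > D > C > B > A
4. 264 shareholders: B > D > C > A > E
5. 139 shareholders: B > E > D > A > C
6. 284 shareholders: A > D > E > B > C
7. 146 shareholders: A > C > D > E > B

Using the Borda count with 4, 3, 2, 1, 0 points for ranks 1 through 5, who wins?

D

A: 199·0 + 201·4 + 63·0 + 264·1 + 139·1 + 284·4 + 146·4 = 2927
C: 199·2 + 201·1 + 63·2 + 264·2 + 139·0 + 284·0 + 146·3 = 1691
B: 199·1 + 201·0 + 63·1 + 264·4 + 139·4 + 284·1 + 146·0 = 2158
E: 199·3 + 201·2 + 63·4 + 264·0 + 139·3 + 284·2 + 146·1 = 2382
D: 199·4 + 201·3 + 63·3 + 264·3 + 139·2 + 284·3 + 146·2 = 3802
D has the highest Borda score (3802).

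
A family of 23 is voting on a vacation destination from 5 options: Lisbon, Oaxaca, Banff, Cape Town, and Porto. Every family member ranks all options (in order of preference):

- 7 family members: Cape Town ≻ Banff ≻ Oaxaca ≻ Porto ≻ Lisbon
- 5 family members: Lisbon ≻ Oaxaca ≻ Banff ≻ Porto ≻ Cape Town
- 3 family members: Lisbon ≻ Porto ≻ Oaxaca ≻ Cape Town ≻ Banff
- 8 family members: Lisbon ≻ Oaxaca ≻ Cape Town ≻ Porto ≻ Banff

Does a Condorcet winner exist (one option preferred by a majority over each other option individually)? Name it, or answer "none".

Lisbon

Lisbon vs Oaxaca: 16–7 for Lisbon.
Lisbon vs Banff: 16–7 for Lisbon.
Lisbon vs Cape Town: 16–7 for Lisbon.
Lisbon vs Porto: 16–7 for Lisbon.
Lisbon beats every other option head-to-head.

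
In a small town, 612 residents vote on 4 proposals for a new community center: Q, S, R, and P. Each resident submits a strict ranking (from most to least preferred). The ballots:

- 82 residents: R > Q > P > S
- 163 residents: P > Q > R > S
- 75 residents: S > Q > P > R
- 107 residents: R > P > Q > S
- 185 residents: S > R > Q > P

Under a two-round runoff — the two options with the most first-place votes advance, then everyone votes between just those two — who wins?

Round 1 first-place votes: Q 0, S 260, R 189, P 163.
S and R advance.
Runoff: S is preferred to R by 260 voters; R by 352.
R wins the runoff.

R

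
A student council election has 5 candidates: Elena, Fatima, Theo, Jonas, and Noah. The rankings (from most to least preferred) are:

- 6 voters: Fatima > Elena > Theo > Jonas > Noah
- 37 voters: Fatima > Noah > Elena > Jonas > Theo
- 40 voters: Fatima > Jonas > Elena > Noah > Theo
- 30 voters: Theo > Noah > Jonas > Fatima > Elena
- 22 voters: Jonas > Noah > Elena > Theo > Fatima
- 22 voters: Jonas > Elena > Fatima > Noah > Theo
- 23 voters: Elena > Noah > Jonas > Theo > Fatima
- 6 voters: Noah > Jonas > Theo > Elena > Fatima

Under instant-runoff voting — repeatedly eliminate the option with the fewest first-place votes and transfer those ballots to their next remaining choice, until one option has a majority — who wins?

Round 1: Elena 23, Fatima 83, Theo 30, Jonas 44, Noah 6. Eliminate Noah.
Round 2: Elena 23, Fatima 83, Theo 30, Jonas 50. Eliminate Elena.
Round 3: Fatima 83, Theo 30, Jonas 73. Eliminate Theo.
Round 4: Fatima 83, Jonas 103. Jonas has a majority.

Jonas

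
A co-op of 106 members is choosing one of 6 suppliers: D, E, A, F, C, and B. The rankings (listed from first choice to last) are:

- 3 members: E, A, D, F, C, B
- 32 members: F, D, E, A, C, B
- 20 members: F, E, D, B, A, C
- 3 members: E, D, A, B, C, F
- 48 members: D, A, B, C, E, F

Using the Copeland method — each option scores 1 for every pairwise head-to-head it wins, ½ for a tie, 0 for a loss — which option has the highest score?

D: beats E, A, F, C, and B → score 5.
E: beats A, F, C, and B; loses to D → score 4.
A: beats F, C, and B; loses to D and E → score 3.
F: beats C and B; loses to D, E, and A → score 2.
C: loses to D, E, A, F, and B → score 0.
B: beats C; loses to D, E, A, and F → score 1.
D has the best pairwise record.

D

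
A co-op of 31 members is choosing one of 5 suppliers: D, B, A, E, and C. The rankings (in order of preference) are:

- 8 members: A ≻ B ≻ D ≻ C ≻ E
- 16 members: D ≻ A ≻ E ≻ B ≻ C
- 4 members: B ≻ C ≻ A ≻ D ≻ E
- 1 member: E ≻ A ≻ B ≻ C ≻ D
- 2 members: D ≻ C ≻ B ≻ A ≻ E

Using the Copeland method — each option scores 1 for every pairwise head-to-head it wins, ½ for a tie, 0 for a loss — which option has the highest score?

D

D: beats B, A, E, and C → score 4.
B: beats C; loses to D, A, and E → score 1.
A: beats B, E, and C; loses to D → score 3.
E: beats B and C; loses to D and A → score 2.
C: loses to D, B, A, and E → score 0.
D has the best pairwise record.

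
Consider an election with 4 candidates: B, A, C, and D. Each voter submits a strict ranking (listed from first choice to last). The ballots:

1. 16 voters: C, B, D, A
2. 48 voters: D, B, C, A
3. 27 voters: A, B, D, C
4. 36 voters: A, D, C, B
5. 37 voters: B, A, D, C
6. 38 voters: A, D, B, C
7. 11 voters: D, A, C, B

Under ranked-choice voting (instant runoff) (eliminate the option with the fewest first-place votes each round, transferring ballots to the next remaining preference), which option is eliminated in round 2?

Round 1: B 37, A 101, C 16, D 59. Eliminate C.
Round 2: B 53, A 101, D 59. Eliminate B.

B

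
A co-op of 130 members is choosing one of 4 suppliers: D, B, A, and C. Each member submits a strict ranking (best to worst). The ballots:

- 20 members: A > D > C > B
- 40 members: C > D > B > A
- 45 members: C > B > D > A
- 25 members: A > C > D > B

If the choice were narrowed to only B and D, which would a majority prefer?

Voters preferring B to D: 45; preferring D to B: 85.
D wins the head-to-head.

D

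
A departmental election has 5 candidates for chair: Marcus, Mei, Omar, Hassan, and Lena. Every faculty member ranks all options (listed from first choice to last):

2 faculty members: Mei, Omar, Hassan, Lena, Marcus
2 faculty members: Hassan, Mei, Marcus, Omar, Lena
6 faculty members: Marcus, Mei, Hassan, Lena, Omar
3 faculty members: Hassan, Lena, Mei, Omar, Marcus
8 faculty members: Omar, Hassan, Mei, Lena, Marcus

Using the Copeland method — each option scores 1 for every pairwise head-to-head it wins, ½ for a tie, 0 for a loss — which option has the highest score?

Hassan

Marcus: loses to Mei, Omar, Hassan, and Lena → score 0.
Mei: beats Marcus, Omar, and Lena; loses to Hassan → score 3.
Omar: beats Marcus and Lena; loses to Mei and Hassan → score 2.
Hassan: beats Marcus, Mei, Omar, and Lena → score 4.
Lena: beats Marcus; loses to Mei, Omar, and Hassan → score 1.
Hassan has the best pairwise record.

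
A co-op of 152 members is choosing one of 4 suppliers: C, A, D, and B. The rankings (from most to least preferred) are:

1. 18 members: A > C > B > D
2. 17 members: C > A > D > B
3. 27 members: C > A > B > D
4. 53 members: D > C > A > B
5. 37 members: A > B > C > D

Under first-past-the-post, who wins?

First-place votes: C 44, A 55, D 53, B 0.
A has the most first-place votes.

A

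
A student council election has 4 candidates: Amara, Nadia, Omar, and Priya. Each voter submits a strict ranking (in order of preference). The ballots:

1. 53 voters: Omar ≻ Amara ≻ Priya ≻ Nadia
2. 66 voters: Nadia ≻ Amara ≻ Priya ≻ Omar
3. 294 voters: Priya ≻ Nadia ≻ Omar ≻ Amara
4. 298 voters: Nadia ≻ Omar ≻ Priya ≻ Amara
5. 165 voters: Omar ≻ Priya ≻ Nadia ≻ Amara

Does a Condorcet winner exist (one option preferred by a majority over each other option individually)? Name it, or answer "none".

Checking pairwise contests:
Nadia beats Amara 823–53.
Priya beats Nadia 512–364.
Nadia beats Omar 658–218.
Omar beats Priya 516–360.
Every option loses at least one head-to-head, so there is no Condorcet winner.

none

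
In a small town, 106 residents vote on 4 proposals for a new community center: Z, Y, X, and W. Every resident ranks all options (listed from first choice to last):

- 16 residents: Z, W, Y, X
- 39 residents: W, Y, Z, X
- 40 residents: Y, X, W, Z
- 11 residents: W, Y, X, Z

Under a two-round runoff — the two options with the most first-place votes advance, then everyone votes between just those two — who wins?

Round 1 first-place votes: Z 16, Y 40, X 0, W 50.
W and Y advance.
Runoff: W is preferred to Y by 66 voters; Y by 40.
W wins the runoff.

W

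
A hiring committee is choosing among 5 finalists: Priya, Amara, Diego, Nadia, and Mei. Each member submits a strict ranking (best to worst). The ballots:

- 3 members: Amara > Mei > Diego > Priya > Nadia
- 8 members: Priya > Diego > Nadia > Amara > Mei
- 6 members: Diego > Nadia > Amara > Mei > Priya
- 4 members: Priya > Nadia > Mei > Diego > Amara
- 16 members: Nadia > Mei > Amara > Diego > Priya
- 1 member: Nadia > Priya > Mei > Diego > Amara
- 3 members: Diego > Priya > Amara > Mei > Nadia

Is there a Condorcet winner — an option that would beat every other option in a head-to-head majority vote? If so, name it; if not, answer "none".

Nadia vs Priya: 23–18 for Nadia.
Nadia vs Amara: 35–6 for Nadia.
Nadia vs Diego: 21–20 for Nadia.
Nadia vs Mei: 35–6 for Nadia.
Nadia beats every other option head-to-head.

Nadia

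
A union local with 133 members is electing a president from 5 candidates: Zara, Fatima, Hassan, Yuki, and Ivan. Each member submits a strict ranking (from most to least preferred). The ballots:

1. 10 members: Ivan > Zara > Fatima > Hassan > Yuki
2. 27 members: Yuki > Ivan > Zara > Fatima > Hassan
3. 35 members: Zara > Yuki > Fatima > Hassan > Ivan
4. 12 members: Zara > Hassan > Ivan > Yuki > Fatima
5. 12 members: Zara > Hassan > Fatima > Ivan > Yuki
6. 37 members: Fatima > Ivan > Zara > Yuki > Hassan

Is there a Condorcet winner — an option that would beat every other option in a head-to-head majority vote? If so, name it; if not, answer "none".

none

Checking pairwise contests:
Ivan beats Zara 74–59.
Zara beats Fatima 96–37.
Zara beats Hassan 133–0.
Zara beats Yuki 106–27.
Fatima beats Ivan 84–49.
Every option loses at least one head-to-head, so there is no Condorcet winner.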